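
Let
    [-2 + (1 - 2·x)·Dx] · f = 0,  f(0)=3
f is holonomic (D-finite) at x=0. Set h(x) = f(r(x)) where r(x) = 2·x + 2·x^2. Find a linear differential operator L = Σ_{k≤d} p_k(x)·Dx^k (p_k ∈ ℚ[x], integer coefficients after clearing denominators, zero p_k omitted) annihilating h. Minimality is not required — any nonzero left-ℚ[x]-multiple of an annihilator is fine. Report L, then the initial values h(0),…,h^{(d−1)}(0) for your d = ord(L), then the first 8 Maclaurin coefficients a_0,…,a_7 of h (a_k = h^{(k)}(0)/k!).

f: a_k = 3, 6, 12, 24, 48, 96, 192, 384, …
f∘r: x↦r, Dx↦Dx/r' in L_f ⇒ L₀.
L = (4 + 8·x) + (-1 + 4·x + 4·x^2)·Dx  (order 1).
h: a_k = 3, 12, 60, 288, 1392, 6720, 32448, 156672, …
ICs: h(0) = 3.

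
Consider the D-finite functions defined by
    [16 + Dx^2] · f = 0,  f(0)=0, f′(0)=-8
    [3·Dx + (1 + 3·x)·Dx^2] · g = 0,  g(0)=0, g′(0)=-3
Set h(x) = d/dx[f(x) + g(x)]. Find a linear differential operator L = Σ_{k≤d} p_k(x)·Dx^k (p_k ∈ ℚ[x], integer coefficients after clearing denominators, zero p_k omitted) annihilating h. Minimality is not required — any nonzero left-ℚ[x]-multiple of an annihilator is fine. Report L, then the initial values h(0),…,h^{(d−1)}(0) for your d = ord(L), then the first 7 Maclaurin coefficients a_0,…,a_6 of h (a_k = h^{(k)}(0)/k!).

f: a_k = 0, -8, 0, 64/3, 0, -256/15, 0, …
g: a_k = 0, -3, 9/2, -9, 81/4, -243/5, 243/2, …
Weyl lclm of L_f,L_g ⇒ L₀ (ord ≤ 4).
h₀' ⇒ L via d/dx closure of L₀.
L = (1680 + 2304·x + 3456·x^2) + (272 + 1584·x + 3456·x^2 + 3456·x^3)·Dx + (105 + 144·x + 216·x^2)·Dx^2 + (17 + 99·x + 216·x^2 + 216·x^3)·Dx^3  (order 3).
h: a_k = -11, 9, 37, 81, -985/3, 729, -96367/45, …
ICs: h(0) = -11, h′(0) = 9, h′′(0) = 74.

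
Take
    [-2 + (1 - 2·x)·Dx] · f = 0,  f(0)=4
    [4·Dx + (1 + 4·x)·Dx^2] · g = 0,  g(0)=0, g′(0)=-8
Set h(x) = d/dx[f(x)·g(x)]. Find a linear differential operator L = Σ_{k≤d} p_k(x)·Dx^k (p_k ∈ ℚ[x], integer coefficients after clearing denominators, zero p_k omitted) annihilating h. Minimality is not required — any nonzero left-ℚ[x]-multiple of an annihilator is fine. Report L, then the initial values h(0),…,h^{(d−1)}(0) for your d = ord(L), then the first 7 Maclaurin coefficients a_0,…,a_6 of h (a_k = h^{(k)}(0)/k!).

f: a_k = 4, 8, 16, 32, 64, 128, 256, …
g: a_k = 0, -8, 16, -128/3, 128, -2048/5, 4096/3, …
Product ⇒ symmetric product L₀, ord ≤ 2.
h=h₀': d/dx-closure on L₀ ⇒ L.
L = 32 + (-2 + 40·x)·Dx + (-1 - 2·x + 8·x^2)·Dx^2  (order 2).
h: a_k = -32, 0, -512, 2048/3, -19456/3, 86016/5, -454656/5, …
ICs: h(0) = -32, h′(0) = 0.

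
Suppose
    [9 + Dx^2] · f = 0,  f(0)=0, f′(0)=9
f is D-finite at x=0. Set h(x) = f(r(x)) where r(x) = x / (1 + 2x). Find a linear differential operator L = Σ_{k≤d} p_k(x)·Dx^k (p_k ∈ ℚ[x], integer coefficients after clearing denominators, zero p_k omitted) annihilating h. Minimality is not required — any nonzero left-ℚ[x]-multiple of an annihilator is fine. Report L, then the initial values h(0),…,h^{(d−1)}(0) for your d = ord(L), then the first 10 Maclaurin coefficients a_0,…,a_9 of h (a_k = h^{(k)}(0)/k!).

L = 9 + (4 + 24·x + 48·x^2 + 32·x^3)·Dx + (1 + 8·x + 24·x^2 + 32·x^3 + 16·x^4)·Dx^2  (order 2).
h: a_k = 0, 9, -18, 45/2, 9, -6957/40, 2925/4, -1288449/560, 249489/40, -13645755/896, …
ICs: h(0) = 0, h′(0) = 9.

f: a_k = 0, 9, 0, -27/2, 0, 243/40, 0, -729/560, 0, 729/4480, …
f∘r: x↦r, Dx↦Dx/r' in L_f ⇒ L₀.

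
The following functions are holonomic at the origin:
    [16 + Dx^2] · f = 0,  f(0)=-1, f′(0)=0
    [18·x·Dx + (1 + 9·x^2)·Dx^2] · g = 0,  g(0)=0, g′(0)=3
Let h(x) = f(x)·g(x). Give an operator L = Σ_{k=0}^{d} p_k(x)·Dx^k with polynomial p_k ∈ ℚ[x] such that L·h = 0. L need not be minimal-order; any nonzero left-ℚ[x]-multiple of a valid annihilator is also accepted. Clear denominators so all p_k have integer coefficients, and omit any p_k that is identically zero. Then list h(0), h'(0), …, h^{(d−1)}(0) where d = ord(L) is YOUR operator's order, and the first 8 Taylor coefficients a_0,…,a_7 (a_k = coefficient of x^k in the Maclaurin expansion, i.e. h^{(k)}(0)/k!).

f: a_k = -1, 0, 8, 0, -32/3, 0, 256/45, 0, …
g: a_k = 0, 3, 0, -9, 0, 243/5, 0, -2187/7, …
L₀ := L_f ⊗_s L_g (sym. prod.), ord ≤ 4.
L = (20800 + 494784·x^2 + 2923776·x^4 + 11943936·x^6 + 26873856·x^8) + (19584·x + 342144·x^3 + 2239488·x^5 + 6718464·x^7)·Dx + (1700 + 42732·x^2 + 318816·x^4 + 1492992·x^6 + 3359232·x^8)·Dx^2 + (1224·x + 21384·x^3 + 139968·x^5 + 419904·x^7)·Dx^3 + (25 + 738·x^2 + 8505·x^4 + 46656·x^6 + 104976·x^8)·Dx^4  (order 4).
h: a_k = 0, -3, 0, 33, 0, -763/5, 0, 85501/105, …
ICs: h(0) = 0, h′(0) = -3, h′′(0) = 0, h′′′(0) = 198.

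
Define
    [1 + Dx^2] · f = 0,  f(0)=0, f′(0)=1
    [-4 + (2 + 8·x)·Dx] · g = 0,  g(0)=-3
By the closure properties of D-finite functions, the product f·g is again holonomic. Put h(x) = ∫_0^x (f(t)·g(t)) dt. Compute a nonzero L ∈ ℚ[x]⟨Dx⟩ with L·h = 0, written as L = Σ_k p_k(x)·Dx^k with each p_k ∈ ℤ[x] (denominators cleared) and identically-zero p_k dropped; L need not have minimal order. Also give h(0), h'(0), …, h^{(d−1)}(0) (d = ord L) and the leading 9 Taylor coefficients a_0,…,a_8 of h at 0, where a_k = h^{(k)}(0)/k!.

L = (13 + 8·x + 16·x^2)·Dx + (-4 - 16·x)·Dx^2 + (1 + 8·x + 16·x^2)·Dx^3  (order 3).
h: a_k = 0, 0, -3/2, -2, 13/8, -11/5, 1159/240, -1641/140, 83009/2688, …
ICs: h(0) = 0, h′(0) = 0, h′′(0) = -3.

f: a_k = 0, 1, 0, -1/6, 0, 1/120, 0, -1/5040, 0, …
g: a_k = -3, -6, 6, -12, 30, -84, 252, -792, 2574, …
Product ⇒ symmetric product L₀, ord ≤ 2.
∫: right-multiply L₀ by Dx.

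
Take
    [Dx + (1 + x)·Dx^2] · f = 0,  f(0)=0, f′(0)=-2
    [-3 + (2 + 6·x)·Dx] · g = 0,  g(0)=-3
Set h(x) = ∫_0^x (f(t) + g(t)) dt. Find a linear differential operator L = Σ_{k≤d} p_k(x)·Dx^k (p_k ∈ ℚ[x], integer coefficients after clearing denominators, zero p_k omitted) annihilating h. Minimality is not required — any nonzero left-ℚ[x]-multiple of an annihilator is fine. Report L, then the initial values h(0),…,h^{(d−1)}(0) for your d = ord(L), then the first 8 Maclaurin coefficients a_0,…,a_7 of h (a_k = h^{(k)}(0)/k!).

f: a_k = 0, -2, 1, -2/3, 1/2, -2/5, 1/3, -2/7, …
g: a_k = -3, -9/2, 27/8, -81/16, 1215/128, -5103/256, 45927/1024, -216513/2048, …
h₀=f+g: left-lcm gives L₀, ord ≤ 3.
Integrate: L := L₀·Dx.
L = (-15 + 9·x)·Dx^2 + (-19 - 6·x + 45·x^2)·Dx^3 + (-2 - 2·x + 18·x^2 + 18·x^3)·Dx^4  (order 4).
h: a_k = 0, -3, -13/4, 35/24, -275/192, 1279/640, -26027/7680, 138805/21504, …
ICs: h(0) = 0, h′(0) = -3, h′′(0) = -13/2, h′′′(0) = 35/4.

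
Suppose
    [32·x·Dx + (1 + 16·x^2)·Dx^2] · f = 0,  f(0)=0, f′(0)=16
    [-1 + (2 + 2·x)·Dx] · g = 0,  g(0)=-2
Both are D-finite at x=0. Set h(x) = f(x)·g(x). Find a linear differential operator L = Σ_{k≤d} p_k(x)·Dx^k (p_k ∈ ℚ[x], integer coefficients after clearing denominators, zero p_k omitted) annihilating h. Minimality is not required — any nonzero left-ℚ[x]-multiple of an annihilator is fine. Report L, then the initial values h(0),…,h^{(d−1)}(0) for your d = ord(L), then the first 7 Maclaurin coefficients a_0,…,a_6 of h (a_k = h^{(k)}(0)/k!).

L = (3 - 64·x - 16·x^2) + (-4 + 124·x + 192·x^2 + 64·x^3)·Dx + (4 + 8·x + 68·x^2 + 128·x^3 + 64·x^4)·Dx^2  (order 2).
h: a_k = 0, -32, -16, 524/3, 250/3, -99509/60, -97129/120, …
ICs: h(0) = 0, h′(0) = -32.

f: a_k = 0, 16, 0, -256/3, 0, 4096/5, 0, …
g: a_k = -2, -1, 1/4, -1/8, 5/64, -7/128, 21/512, …
L₀ := L_f ⊗_s L_g (sym. prod.), ord ≤ 2.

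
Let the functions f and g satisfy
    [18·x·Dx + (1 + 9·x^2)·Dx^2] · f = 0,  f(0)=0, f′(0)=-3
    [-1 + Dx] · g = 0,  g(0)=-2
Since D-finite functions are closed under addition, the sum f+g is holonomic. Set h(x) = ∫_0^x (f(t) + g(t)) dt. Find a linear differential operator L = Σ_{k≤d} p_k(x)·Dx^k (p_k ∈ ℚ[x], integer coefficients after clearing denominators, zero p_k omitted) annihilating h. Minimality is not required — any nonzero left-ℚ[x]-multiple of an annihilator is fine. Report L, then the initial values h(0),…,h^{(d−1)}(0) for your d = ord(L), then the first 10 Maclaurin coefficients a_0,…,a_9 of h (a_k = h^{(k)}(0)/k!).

L = (18 - 18·x - 486·x^2 - 162·x^3)·Dx^2 + (-19 + 468·x^2 - 81·x^4)·Dx^3 + (1 + 18·x + 18·x^2 + 162·x^3 + 81·x^4)·Dx^4  (order 4).
h: a_k = 0, -2, -5/2, -1/3, 13/6, -1/60, -2917/360, -1/2520, 787319/20160, -1/181440, …
ICs: h(0) = 0, h′(0) = -2, h′′(0) = -5, h′′′(0) = -2.

f: a_k = 0, -3, 0, 9, 0, -243/5, 0, 2187/7, 0, -2187, …
g: a_k = -2, -2, -1, -1/3, -1/12, -1/60, -1/360, -1/2520, -1/20160, -1/181440, …
Sum ⇒ L₀ = lclm(L_f,L_g) in ℚ(x)⟨Dx⟩.
∫: right-multiply L₀ by Dx.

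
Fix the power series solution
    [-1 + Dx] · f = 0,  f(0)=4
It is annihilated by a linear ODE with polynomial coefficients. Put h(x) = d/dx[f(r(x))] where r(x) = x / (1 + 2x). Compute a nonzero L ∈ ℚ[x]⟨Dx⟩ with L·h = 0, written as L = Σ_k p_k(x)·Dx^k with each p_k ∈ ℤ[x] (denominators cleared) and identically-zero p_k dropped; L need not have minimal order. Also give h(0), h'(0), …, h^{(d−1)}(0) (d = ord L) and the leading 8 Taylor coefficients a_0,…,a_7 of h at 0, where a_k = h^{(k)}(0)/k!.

f: a_k = 4, 4, 2, 2/3, 1/6, 1/30, 1/180, 1/1260, …
Change of var in L_f (x↦r) gives L₀.
h₀' ⇒ L via d/dx closure of L₀.
L = (-3 - 8·x) + (-1 - 4·x - 4·x^2)·Dx  (order 1).
h: a_k = 4, -12, 26, -142/3, 147/2, -2699/30, 9157/180, 68731/420, …
ICs: h(0) = 4.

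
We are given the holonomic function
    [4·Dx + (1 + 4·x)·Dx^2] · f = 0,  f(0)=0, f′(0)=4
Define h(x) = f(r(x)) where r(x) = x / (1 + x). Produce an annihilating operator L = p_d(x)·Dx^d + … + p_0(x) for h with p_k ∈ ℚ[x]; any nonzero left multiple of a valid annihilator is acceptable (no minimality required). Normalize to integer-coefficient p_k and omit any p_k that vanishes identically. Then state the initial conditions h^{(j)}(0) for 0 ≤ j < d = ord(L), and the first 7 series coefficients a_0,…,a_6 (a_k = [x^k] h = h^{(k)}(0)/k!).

f: a_k = 0, 4, -8, 64/3, -64, 1024/5, -2048/3, …
Change of var in L_f (x↦r) gives L₀.
L = (6 + 10·x)·Dx + (1 + 6·x + 5·x^2)·Dx^2  (order 2).
h: a_k = 0, 4, -12, 124/3, -156, 3124/5, -2604, …
ICs: h(0) = 0, h′(0) = 4.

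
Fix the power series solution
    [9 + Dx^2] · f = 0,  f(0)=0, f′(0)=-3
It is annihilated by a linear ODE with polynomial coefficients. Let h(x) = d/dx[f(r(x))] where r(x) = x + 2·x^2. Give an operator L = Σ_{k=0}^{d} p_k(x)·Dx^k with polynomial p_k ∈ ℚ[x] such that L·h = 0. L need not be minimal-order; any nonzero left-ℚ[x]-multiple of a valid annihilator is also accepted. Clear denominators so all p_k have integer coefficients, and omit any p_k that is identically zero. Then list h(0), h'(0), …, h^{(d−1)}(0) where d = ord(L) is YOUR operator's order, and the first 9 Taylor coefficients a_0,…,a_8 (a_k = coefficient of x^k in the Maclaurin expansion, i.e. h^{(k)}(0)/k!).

f: a_k = 0, -3, 0, 9/2, 0, -81/40, 0, 243/560, 0, …
Change of var in L_f (x↦r) gives L₀.
h₀' ⇒ L via d/dx closure of L₀.
L = (57 + 144·x + 864·x^2 + 2304·x^3 + 2304·x^4) + (-12 - 48·x)·Dx + (1 + 8·x + 16·x^2)·Dx^2  (order 2).
h: a_k = -3, -12, 27/2, 108, 2079/8, 189/2, -45117/80, -6237/5, -5064363/4480, …
ICs: h(0) = -3, h′(0) = -12.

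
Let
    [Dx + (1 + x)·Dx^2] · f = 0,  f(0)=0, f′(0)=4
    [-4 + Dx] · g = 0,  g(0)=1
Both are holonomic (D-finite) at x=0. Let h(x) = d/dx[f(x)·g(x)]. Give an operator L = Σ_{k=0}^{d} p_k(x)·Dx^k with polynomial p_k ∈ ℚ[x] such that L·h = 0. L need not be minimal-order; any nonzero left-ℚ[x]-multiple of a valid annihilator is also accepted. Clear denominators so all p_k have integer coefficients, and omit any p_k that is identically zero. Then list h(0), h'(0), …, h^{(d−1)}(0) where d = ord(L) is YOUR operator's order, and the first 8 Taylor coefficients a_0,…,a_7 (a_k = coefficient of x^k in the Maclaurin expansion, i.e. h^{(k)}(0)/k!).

L = (40 + 96·x + 64·x^2) + (-22 - 52·x - 32·x^2)·Dx + (3 + 7·x + 4·x^2)·Dx^2  (order 2).
h: a_k = 4, 28, 76, 124, 144, 388/3, 4268/45, 2636/45, …
ICs: h(0) = 4, h′(0) = 28.

f: a_k = 0, 4, -2, 4/3, -1, 4/5, -2/3, 4/7, …
g: a_k = 1, 4, 8, 32/3, 32/3, 128/15, 256/45, 1024/315, …
Sym-product of L_f,L_g gives L₀ (≤ ord 2).
Derive L from L₀ (diff closure).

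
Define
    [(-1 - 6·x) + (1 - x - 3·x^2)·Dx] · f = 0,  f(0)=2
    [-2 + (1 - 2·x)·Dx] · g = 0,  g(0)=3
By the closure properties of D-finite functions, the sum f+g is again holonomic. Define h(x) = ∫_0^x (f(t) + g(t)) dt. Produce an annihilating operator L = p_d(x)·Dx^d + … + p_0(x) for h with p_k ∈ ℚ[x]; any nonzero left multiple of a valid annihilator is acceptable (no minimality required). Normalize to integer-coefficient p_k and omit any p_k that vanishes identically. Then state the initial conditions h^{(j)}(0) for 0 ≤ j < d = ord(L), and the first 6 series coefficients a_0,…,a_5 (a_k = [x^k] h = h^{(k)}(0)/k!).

f: a_k = 2, 2, 8, 14, 38, 80, …
g: a_k = 3, 6, 12, 24, 48, 96, …
L₀ := lclm(L_f,L_g); ord L₀ ≤ 1+1.
h=∫h₀ ⇒ L = L₀·Dx.
L = (8 - 36·x + 108·x^2 - 72·x^3)·Dx + (-2·x - 54·x^2 + 192·x^3 - 144·x^4)·Dx^2 + (-1 + 9·x - 23·x^2 + 6·x^3 + 42·x^4 - 36·x^5)·Dx^3  (order 3).
h: a_k = 0, 5, 4, 20/3, 19/2, 86/5, …
ICs: h(0) = 0, h′(0) = 5, h′′(0) = 8.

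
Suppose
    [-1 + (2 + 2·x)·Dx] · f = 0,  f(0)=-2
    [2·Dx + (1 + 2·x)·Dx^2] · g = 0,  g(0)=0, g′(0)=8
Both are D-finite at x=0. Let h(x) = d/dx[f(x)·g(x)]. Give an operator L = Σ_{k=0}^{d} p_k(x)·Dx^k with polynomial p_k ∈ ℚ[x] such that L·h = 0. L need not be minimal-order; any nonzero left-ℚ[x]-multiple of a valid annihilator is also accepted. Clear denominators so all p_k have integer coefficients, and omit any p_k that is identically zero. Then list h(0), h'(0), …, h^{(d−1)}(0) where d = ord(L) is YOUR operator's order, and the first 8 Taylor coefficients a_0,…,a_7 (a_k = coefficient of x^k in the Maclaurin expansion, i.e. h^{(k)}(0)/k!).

L = (-11 - 4·x + 4·x^2) + (-28 - 36·x + 24·x^2 + 32·x^3)·Dx + (-4 - 8·x + 12·x^2 + 32·x^3 + 16·x^4)·Dx^2  (order 2).
h: a_k = -16, 16, -34, 220/3, -3709/24, 12801/40, -209709/320, 746239/560, …
ICs: h(0) = -16, h′(0) = 16.

f: a_k = -2, -1, 1/4, -1/8, 5/64, -7/128, 21/512, -33/1024, …
g: a_k = 0, 8, -8, 32/3, -16, 128/5, -128/3, 512/7, …
Product ⇒ symmetric product L₀, ord ≤ 2.
Derive L from L₀ (diff closure).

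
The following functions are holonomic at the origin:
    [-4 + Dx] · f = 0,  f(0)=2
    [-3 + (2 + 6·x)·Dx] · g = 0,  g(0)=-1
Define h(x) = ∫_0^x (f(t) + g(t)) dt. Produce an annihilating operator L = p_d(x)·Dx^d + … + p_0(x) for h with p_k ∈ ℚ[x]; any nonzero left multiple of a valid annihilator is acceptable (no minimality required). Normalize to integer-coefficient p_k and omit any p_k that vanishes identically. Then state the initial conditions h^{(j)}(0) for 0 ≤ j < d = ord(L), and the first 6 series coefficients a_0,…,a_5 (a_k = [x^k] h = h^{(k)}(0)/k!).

f: a_k = 2, 8, 16, 64/3, 64/3, 256/15, …
g: a_k = -1, -3/2, 9/8, -27/16, 405/128, -1701/256, …
L₀ := lclm(L_f,L_g); ord L₀ ≤ 1+1.
h=∫₀ˣh₀: take L = L₀·Dx.
L = (132 + 288·x)·Dx + (-73 - 384·x - 576·x^2)·Dx^2 + (10 + 78·x + 144·x^2)·Dx^3  (order 3).
h: a_k = 0, 1, 13/4, 137/24, 943/192, 9407/1920, …
ICs: h(0) = 0, h′(0) = 1, h′′(0) = 13/2.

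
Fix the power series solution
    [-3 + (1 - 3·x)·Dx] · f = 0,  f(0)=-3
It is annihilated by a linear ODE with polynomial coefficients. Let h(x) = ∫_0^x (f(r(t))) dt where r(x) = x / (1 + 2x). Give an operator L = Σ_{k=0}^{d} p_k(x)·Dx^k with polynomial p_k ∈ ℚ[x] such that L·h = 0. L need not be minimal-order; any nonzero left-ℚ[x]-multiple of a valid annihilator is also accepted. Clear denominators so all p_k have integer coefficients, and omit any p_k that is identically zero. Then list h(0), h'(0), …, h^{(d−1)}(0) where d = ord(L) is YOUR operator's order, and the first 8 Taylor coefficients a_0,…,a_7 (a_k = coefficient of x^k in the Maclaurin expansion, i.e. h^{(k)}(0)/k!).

f: a_k = -3, -9, -27, -81, -243, -729, -2187, -6561, …
Substitute x→r, Dx→(1/r')Dx; clear ⇒ L₀.
h=∫₀ˣh₀: take L = L₀·Dx.
L = 3·Dx + (-1 - x + 2·x^2)·Dx^2  (order 2).
h: a_k = 0, -3, -9/2, -3, -9/4, -9/5, -3/2, -9/7, …
ICs: h(0) = 0, h′(0) = -3.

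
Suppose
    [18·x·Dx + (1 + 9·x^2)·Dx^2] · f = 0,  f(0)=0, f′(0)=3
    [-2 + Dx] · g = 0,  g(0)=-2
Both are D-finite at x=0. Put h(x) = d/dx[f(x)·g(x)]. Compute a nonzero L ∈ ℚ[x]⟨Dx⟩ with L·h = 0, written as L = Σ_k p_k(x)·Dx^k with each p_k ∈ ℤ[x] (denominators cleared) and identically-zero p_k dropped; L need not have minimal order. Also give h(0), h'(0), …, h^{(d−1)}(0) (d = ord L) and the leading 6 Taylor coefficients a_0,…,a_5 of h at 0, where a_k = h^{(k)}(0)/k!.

f: a_k = 0, 3, 0, -9, 0, 243/5, …
g: a_k = -2, -4, -4, -8/3, -4/3, -8/15, …
h₀=f·g: eliminate ⇒ L₀, order ≤ 2·1.
h₀' ⇒ L via d/dx closure of L₀.
L = (-14 - 72·x + 558·x^2 - 648·x^3 + 324·x^4) + (5 + 54·x - 315·x^2 + 486·x^3 - 324·x^4)·Dx + (1 - 9·x + 18·x^2 - 81·x^3 + 81·x^4)·Dx^2  (order 2).
h: a_k = -6, -24, 18, 112, -326, -1032, …
ICs: h(0) = -6, h′(0) = -24.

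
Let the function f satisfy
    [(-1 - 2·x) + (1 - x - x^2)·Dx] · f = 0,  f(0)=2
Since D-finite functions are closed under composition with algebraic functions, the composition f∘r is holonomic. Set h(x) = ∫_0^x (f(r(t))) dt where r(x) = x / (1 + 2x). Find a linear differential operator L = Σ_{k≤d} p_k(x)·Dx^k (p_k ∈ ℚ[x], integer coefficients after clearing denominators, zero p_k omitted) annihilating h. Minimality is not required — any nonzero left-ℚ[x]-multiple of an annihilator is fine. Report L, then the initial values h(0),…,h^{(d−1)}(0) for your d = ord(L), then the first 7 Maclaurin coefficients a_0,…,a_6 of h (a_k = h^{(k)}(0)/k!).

L = (-1 - 4·x)·Dx + (1 + 5·x + 7·x^2 + 2·x^3)·Dx^2  (order 2).
h: a_k = 0, 2, 1, 0, -1/2, 6/5, -8/3, …
ICs: h(0) = 0, h′(0) = 2.

f: a_k = 2, 2, 4, 6, 10, 16, 26, …
h₀=f(r): pull back L_f along r ⇒ L₀.
h=∫₀ˣh₀: take L = L₀·Dx.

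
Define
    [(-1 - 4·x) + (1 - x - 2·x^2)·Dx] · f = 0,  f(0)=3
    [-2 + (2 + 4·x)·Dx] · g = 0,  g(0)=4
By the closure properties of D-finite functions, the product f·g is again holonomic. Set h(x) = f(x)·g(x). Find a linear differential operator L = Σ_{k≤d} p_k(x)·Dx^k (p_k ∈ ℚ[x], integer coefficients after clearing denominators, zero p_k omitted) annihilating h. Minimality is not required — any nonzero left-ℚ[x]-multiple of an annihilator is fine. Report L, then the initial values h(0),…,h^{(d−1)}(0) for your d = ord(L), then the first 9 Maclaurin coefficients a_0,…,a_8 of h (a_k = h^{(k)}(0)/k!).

f: a_k = 3, 3, 9, 15, 33, 63, 129, 255, 513, …
g: a_k = 4, 4, -2, 2, -5/2, 7/2, -21/4, 33/4, -429/32, …
f·g: L₀ = L_f ⊗_s L_g, ord ≤ 1·1.
L = (2 + 5·x + 6·x^2) + (-1 - x + 4·x^2 + 4·x^3)·Dx  (order 1).
h: a_k = 12, 24, 42, 96, 345/2, 375, 2817/4, 1479, 91113/32, …
ICs: h(0) = 12.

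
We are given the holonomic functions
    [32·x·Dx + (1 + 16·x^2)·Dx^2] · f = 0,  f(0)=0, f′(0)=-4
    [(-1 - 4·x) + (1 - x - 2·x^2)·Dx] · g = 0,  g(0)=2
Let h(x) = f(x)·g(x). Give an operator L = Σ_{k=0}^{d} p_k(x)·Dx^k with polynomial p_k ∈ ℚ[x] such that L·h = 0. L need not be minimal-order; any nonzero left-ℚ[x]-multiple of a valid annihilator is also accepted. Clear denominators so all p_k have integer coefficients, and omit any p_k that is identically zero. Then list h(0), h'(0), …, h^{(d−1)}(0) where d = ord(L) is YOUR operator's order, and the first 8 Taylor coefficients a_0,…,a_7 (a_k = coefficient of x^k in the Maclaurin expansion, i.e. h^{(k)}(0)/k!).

L = (4 + 32·x + 192·x^2) + (2 - 24·x + 64·x^2 + 192·x^3)·Dx + (-1 + x - 14·x^2 + 16·x^3 + 32·x^4)·Dx^2  (order 2).
h: a_k = 0, -8, -8, 56/3, 8/3, -1848/5, -5464/15, 375656/105, …
ICs: h(0) = 0, h′(0) = -8.

f: a_k = 0, -4, 0, 64/3, 0, -1024/5, 0, 16384/7, …
g: a_k = 2, 2, 6, 10, 22, 42, 86, 170, …
L₀ := L_f ⊗_s L_g (sym. prod.), ord ≤ 2.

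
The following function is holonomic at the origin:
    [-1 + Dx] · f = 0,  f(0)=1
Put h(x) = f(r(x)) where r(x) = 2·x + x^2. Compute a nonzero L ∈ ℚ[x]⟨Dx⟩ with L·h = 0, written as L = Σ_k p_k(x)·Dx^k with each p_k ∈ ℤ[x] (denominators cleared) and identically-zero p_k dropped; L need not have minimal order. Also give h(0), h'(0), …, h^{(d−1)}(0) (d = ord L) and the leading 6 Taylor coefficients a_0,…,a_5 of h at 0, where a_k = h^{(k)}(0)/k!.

L = (-2 - 2·x) + Dx  (order 1).
h: a_k = 1, 2, 3, 10/3, 19/6, 13/5, …
ICs: h(0) = 1.

f: a_k = 1, 1, 1/2, 1/6, 1/24, 1/120, …
Substitute x→r, Dx→(1/r')Dx; clear ⇒ L₀.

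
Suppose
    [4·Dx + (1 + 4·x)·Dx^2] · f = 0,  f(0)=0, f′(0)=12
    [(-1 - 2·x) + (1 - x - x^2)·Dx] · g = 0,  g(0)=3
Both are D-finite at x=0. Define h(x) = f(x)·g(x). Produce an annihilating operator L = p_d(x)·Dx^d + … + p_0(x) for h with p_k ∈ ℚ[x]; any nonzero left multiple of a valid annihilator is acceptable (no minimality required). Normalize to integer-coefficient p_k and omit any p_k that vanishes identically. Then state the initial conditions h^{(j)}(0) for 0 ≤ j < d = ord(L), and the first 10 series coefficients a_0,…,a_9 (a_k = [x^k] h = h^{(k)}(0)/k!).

f: a_k = 0, 12, -24, 64, -192, 3072/5, -2048, 49152/7, -24576, 262144/3, …
g: a_k = 3, 3, 6, 9, 15, 24, 39, 63, 102, 165, …
f·g: L₀ = L_f ⊗_s L_g, ord ≤ 2·1.
L = (6 + 16·x) + (-2 + 16·x + 20·x^2)·Dx + (-1 - 3·x + 5·x^2 + 4·x^3)·Dx^2  (order 2).
h: a_k = 0, 36, -36, 192, -420, 8076/5, -24744/5, 620604/35, -2133084/35, 1532512/7, …
ICs: h(0) = 0, h′(0) = 36.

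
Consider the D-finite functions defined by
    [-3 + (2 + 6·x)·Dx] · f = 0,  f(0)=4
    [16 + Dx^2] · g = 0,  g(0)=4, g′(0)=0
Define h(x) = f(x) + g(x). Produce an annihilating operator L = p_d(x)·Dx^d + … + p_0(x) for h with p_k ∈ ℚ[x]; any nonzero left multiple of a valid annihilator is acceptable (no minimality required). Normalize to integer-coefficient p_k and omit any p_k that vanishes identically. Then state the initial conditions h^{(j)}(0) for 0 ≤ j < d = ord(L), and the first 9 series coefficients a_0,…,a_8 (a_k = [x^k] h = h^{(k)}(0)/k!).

f: a_k = 4, 6, -9/2, 27/4, -405/32, 1701/64, -15309/256, 72171/512, -2814669/8192, …
g: a_k = 4, 0, -32, 0, 128/3, 0, -1024/45, 0, 2048/315, …
f+g: L₀ = lclm(L_f,L_g), ord ≤ 1+2.
L = (-4368 - 18432·x - 27648·x^2) + (1760 + 17568·x + 55296·x^2 + 55296·x^3)·Dx + (-273 - 1152·x - 1728·x^2)·Dx^2 + (110 + 1098·x + 3456·x^2 + 3456·x^3)·Dx^3  (order 3).
h: a_k = 8, 6, -73/2, 27/4, 2881/96, 1701/64, -951049/11520, 72171/512, -869843519/2580480, …
ICs: h(0) = 8, h′(0) = 6, h′′(0) = -73.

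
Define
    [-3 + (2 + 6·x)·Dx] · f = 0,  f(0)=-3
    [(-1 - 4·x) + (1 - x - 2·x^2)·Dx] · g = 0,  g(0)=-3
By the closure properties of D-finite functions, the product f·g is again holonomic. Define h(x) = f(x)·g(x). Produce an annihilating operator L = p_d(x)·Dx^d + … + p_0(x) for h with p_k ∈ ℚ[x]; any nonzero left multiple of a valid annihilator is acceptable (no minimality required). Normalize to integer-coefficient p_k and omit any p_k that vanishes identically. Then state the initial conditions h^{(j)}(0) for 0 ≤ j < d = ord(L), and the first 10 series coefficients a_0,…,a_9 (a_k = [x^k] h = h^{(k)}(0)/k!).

f: a_k = -3, -9/2, 27/8, -81/16, 1215/128, -5103/256, 45927/1024, -216513/2048, 8444007/32768, -42220035/65536, …
g: a_k = -3, -3, -9, -15, -33, -63, -129, -255, -513, -1023, …
h₀=f·g: eliminate ⇒ L₀, order ≤ 1·1.
L = (5 + 11·x + 18·x^2) + (-2 - 4·x + 10·x^2 + 12·x^3)·Dx  (order 1).
h: a_k = 9, 45/2, 243/8, 1449/16, 15723/128, 93123/256, 486279/1024, 3112065/2048, 55582875/32768, 436998015/65536, …
ICs: h(0) = 9.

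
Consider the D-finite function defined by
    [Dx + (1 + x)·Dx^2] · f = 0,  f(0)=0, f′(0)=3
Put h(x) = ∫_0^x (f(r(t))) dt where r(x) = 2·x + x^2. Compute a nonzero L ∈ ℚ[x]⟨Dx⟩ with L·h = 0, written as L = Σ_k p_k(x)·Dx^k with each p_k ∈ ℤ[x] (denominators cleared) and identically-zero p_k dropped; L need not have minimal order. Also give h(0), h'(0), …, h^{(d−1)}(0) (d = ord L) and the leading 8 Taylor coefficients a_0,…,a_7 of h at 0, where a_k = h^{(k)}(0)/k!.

L = Dx^2 + (1 + x)·Dx^3  (order 3).
h: a_k = 0, 0, 3, -1, 1/2, -3/10, 1/5, -1/7, …
ICs: h(0) = 0, h′(0) = 0, h′′(0) = 6.

f: a_k = 0, 3, -3/2, 1, -3/4, 3/5, -1/2, 3/7, …
Change of var in L_f (x↦r) gives L₀.
∫: right-multiply L₀ by Dx.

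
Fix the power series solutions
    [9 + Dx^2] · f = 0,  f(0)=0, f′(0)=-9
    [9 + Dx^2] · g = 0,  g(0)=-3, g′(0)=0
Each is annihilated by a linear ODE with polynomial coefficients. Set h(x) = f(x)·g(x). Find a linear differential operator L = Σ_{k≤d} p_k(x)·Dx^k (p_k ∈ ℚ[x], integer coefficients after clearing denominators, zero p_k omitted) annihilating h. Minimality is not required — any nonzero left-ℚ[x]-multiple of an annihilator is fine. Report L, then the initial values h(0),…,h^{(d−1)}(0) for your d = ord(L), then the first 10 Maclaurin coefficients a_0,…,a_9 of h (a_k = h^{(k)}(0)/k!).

L = 36·Dx + Dx^3  (order 3).
h: a_k = 0, 27, 0, -162, 0, 1458/5, 0, -8748/35, 0, 4374/35, …
ICs: h(0) = 0, h′(0) = 27, h′′(0) = 0.

f: a_k = 0, -9, 0, 27/2, 0, -243/40, 0, 729/560, 0, -729/4480, …
g: a_k = -3, 0, 27/2, 0, -81/8, 0, 243/80, 0, -2187/4480, 0, …
Product ⇒ symmetric product L₀, ord ≤ 4.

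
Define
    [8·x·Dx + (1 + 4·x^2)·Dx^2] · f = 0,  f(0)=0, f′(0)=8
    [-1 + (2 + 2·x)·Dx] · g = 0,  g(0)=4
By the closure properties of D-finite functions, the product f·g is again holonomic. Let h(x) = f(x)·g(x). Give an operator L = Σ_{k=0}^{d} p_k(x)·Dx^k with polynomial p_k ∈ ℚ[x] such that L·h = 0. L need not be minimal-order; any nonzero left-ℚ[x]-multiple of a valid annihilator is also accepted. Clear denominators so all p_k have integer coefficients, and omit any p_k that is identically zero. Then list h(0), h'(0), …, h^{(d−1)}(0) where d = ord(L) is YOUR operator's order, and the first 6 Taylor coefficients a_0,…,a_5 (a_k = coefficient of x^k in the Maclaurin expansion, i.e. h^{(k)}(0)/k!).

L = (3 - 16·x - 4·x^2) + (-4 + 28·x + 48·x^2 + 16·x^3)·Dx + (4 + 8·x + 20·x^2 + 32·x^3 + 16·x^4)·Dx^2  (order 2).
h: a_k = 0, 32, 16, -140/3, -58/3, 6389/60, …
ICs: h(0) = 0, h′(0) = 32.

f: a_k = 0, 8, 0, -32/3, 0, 128/5, …
g: a_k = 4, 2, -1/2, 1/4, -5/32, 7/64, …
L₀ := L_f ⊗_s L_g (sym. prod.), ord ≤ 2.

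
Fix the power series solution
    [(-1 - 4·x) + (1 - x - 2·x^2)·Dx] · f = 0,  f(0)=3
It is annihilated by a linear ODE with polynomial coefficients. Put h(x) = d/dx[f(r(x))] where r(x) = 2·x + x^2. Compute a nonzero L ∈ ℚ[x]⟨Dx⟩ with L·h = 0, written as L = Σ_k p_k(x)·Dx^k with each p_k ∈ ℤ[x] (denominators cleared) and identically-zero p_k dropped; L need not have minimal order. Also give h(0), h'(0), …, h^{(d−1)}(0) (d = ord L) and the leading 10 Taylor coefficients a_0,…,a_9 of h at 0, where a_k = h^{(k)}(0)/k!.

L = (13 + 52·x + 186·x^2 + 160·x^3 + 40·x^4) + (-1 - 5·x + 26·x^2 + 62·x^3 + 40·x^4 + 8·x^5)·Dx  (order 1).
h: a_k = 6, 78, 468, 2868, 15810, 84618, 438984, 2232648, 11175462, 55250670, …
ICs: h(0) = 6.

f: a_k = 3, 3, 9, 15, 33, 63, 129, 255, 513, 1023, …
L₀ from L_f via x↦r, Dx↦r'^{-1}Dx.
h=h₀': d/dx-closure on L₀ ⇒ L.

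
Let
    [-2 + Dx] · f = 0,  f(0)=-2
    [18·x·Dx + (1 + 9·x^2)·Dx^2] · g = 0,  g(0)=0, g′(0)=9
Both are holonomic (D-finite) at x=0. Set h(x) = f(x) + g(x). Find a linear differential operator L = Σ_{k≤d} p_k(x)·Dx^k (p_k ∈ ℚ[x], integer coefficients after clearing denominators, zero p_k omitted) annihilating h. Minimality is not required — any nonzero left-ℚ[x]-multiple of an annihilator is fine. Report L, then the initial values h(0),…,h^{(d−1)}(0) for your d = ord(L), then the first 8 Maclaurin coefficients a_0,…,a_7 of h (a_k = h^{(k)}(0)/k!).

L = (18 - 36·x - 486·x^2 - 324·x^3)·Dx + (-11 + 207·x^2 - 162·x^4)·Dx^2 + (1 + 9·x + 18·x^2 + 81·x^3 + 81·x^4)·Dx^3  (order 3).
h: a_k = -2, 5, -4, -89/3, -4/3, 2179/15, -8/45, -295261/315, …
ICs: h(0) = -2, h′(0) = 5, h′′(0) = -8.

f: a_k = -2, -4, -4, -8/3, -4/3, -8/15, -8/45, -16/315, …
g: a_k = 0, 9, 0, -27, 0, 729/5, 0, -6561/7, …
Weyl lclm of L_f,L_g ⇒ L₀ (ord ≤ 3).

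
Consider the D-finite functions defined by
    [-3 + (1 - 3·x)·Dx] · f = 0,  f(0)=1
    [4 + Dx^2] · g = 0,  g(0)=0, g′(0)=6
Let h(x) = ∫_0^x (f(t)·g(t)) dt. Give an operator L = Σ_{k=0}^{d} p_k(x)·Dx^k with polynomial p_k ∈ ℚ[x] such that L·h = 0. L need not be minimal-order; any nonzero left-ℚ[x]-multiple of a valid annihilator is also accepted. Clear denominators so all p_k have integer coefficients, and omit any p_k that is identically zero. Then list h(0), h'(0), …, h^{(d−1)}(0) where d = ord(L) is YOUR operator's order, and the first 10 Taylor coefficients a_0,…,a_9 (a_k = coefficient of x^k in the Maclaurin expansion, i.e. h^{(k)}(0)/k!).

L = (-4 + 12·x)·Dx + 6·Dx^2 + (-1 + 3·x)·Dx^3  (order 3).
h: a_k = 0, 0, 3, 6, 25/2, 30, 1127/15, 966/5, 212999/420, 425998/315, …
ICs: h(0) = 0, h′(0) = 0, h′′(0) = 6.

f: a_k = 1, 3, 9, 27, 81, 243, 729, 2187, 6561, 19683, …
g: a_k = 0, 6, 0, -4, 0, 4/5, 0, -8/105, 0, 4/945, …
L₀ := L_f ⊗_s L_g (sym. prod.), ord ≤ 2.
h=∫₀ˣh₀: take L = L₀·Dx.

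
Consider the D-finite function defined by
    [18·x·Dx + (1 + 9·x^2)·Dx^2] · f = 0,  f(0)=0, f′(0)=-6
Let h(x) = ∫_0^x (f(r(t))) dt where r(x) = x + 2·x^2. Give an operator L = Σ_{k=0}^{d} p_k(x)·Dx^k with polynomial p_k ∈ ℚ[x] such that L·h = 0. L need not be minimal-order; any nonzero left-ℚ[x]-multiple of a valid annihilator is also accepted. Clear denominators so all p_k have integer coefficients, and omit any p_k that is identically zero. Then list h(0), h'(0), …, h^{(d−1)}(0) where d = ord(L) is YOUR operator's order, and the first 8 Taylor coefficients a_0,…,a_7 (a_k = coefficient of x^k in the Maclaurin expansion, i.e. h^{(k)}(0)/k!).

f: a_k = 0, -6, 0, 18, 0, -486/5, 0, 4374/7, …
Change of var in L_f (x↦r) gives L₀.
Integrate: L := L₀·Dx.
L = (-4 + 18·x + 144·x^2 + 432·x^3 + 432·x^4)·Dx^2 + (1 + 4·x + 9·x^2 + 72·x^3 + 180·x^4 + 144·x^5)·Dx^3  (order 3).
h: a_k = 0, 0, -3, -4, 9/2, 108/5, 99/5, -828/7, …
ICs: h(0) = 0, h′(0) = 0, h′′(0) = -6.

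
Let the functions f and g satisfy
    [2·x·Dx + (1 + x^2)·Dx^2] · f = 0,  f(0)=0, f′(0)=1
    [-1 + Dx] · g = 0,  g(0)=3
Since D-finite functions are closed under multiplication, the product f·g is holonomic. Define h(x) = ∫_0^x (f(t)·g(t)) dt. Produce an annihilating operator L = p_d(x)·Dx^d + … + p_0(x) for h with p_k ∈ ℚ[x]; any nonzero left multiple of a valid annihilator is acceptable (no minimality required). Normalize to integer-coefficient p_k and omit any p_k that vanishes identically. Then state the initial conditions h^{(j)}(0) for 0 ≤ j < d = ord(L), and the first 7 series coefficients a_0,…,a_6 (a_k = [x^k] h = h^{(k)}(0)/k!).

L = (1 - 2·x + x^2)·Dx + (-2 + 2·x - 2·x^2)·Dx^2 + (1 + x^2)·Dx^3  (order 3).
h: a_k = 0, 0, 3/2, 1, 1/8, -1/10, 3/80, …
ICs: h(0) = 0, h′(0) = 0, h′′(0) = 3.

f: a_k = 0, 1, 0, -1/3, 0, 1/5, 0, …
g: a_k = 3, 3, 3/2, 1/2, 1/8, 1/40, 1/240, …
h₀=f·g: eliminate ⇒ L₀, order ≤ 2·1.
∫: right-multiply L₀ by Dx.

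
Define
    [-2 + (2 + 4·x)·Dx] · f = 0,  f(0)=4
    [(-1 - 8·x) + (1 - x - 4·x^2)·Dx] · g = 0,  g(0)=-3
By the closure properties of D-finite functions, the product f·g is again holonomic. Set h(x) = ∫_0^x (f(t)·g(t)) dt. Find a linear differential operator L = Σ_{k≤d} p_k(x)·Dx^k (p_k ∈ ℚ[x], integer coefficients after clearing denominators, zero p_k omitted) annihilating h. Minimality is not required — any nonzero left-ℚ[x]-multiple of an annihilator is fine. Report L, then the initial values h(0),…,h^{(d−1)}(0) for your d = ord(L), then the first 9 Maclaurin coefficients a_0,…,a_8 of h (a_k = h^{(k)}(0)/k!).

L = (2 + 9·x + 12·x^2)·Dx + (-1 - x + 6·x^2 + 8·x^3)·Dx^2  (order 2).
h: a_k = 0, -12, -12, -22, -42, -849/10, -369/2, -11157/28, -3621/4, …
ICs: h(0) = 0, h′(0) = -12.

f: a_k = 4, 4, -2, 2, -5/2, 7/2, -21/4, 33/4, -429/32, …
g: a_k = -3, -3, -15, -27, -87, -195, -543, -1323, -3495, …
h₀=f·g: eliminate ⇒ L₀, order ≤ 1·1.
h=∫₀ˣh₀: take L = L₀·Dx.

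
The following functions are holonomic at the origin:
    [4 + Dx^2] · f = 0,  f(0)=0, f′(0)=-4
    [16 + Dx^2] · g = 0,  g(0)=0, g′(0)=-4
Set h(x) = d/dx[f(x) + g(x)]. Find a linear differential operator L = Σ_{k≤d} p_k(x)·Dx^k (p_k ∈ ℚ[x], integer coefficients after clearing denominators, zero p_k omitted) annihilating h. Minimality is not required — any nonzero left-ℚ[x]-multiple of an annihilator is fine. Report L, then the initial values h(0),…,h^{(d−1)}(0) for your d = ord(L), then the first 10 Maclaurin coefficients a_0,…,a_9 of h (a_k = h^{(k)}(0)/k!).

f: a_k = 0, -4, 0, 8/3, 0, -8/15, 0, 16/315, 0, -8/2835, …
g: a_k = 0, -4, 0, 32/3, 0, -128/15, 0, 1024/315, 0, -2048/2835, …
Sum ⇒ L₀ = lclm(L_f,L_g) in ℚ(x)⟨Dx⟩.
Differentiate: ansatz ord ≤ ord L₀ ⇒ L.
L = 64 + 20·Dx^2 + Dx^4  (order 4).
h: a_k = -8, 0, 40, 0, -136/3, 0, 208/9, 0, -2056/315, 0, …
ICs: h(0) = -8, h′(0) = 0, h′′(0) = 80, h′′′(0) = 0.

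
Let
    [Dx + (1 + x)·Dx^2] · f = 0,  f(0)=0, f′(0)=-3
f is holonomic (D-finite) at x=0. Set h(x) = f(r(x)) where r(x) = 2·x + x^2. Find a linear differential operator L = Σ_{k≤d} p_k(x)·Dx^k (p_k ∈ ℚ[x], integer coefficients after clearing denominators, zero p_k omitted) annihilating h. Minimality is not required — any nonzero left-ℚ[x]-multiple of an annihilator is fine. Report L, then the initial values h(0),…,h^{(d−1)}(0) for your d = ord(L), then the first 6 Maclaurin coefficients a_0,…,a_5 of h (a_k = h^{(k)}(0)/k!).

L = Dx + (1 + x)·Dx^2  (order 2).
h: a_k = 0, -6, 3, -2, 3/2, -6/5, …
ICs: h(0) = 0, h′(0) = -6.

f: a_k = 0, -3, 3/2, -1, 3/4, -3/5, …
f∘r: x↦r, Dx↦Dx/r' in L_f ⇒ L₀.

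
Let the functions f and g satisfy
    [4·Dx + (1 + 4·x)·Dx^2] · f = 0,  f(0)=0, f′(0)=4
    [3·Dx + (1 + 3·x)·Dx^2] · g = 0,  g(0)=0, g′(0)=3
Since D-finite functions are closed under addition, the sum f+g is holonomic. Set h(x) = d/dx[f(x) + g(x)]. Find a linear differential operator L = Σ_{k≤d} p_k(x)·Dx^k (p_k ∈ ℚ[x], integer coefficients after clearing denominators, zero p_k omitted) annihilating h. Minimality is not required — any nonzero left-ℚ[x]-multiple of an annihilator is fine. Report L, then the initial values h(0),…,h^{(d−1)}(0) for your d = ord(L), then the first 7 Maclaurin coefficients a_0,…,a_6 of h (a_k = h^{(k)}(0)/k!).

L = 24 + (14 + 48·x)·Dx + (1 + 7·x + 12·x^2)·Dx^2  (order 2).
h: a_k = 7, -25, 91, -337, 1267, -4825, 18571, …
ICs: h(0) = 7, h′(0) = -25.

f: a_k = 0, 4, -8, 64/3, -64, 1024/5, -2048/3, …
g: a_k = 0, 3, -9/2, 9, -81/4, 243/5, -243/2, …
h₀=f+g: left-lcm gives L₀, ord ≤ 4.
h=h₀': d/dx-closure on L₀ ⇒ L.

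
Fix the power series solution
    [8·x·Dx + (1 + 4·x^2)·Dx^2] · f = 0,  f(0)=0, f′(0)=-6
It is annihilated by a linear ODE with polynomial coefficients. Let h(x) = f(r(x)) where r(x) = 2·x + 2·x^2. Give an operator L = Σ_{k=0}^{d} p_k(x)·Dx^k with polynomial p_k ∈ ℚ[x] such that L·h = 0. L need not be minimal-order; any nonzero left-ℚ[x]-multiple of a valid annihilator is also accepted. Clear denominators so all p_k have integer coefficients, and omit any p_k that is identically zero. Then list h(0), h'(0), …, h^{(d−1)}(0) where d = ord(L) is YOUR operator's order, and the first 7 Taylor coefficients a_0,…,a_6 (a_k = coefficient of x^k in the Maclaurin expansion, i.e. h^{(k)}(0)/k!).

f: a_k = 0, -6, 0, 8, 0, -96/5, 0, …
h₀=f(r): pull back L_f along r ⇒ L₀.
L = (-2 + 32·x + 128·x^2 + 192·x^3 + 96·x^4)·Dx + (1 + 2·x + 16·x^2 + 64·x^3 + 80·x^4 + 32·x^5)·Dx^2  (order 2).
h: a_k = 0, -12, -12, 64, 192, -2112/5, -3008, …
ICs: h(0) = 0, h′(0) = -12.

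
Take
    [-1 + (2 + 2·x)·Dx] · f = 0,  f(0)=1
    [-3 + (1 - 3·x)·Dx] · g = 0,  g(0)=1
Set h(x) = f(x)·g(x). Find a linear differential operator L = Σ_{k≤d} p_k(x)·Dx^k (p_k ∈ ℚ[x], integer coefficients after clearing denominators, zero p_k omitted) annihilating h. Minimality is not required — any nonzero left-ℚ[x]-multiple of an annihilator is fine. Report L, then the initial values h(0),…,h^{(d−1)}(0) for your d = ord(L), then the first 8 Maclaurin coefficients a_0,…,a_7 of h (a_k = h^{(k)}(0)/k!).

L = (7 + 3·x) + (-2 + 4·x + 6·x^2)·Dx  (order 1).
h: a_k = 1, 7/2, 83/8, 499/16, 11971/128, 71833/256, 861975/1024, 5171883/2048, …
ICs: h(0) = 1.

f: a_k = 1, 1/2, -1/8, 1/16, -5/128, 7/256, -21/1024, 33/2048, …
g: a_k = 1, 3, 9, 27, 81, 243, 729, 2187, …
Sym-product of L_f,L_g gives L₀ (≤ ord 1).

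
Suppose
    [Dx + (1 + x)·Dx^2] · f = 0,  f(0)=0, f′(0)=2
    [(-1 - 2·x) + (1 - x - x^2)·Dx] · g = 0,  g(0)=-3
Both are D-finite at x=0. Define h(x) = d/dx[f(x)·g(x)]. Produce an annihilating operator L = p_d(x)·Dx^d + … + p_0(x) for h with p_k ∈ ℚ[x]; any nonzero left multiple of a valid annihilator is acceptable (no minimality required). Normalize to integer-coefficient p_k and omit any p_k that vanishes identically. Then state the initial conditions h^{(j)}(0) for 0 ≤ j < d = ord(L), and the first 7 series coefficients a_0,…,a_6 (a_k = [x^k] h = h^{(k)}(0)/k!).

f: a_k = 0, 2, -1, 2/3, -1/2, 2/5, -1/3, …
g: a_k = -3, -3, -6, -9, -15, -24, -39, …
Sym-product of L_f,L_g gives L₀ (≤ ord 2).
h₀' ⇒ L via d/dx closure of L₀.
L = (26 + 54·x + 36·x^2) + (7 + 37·x + 60·x^2 + 28·x^3)·Dx + (-3 - 4·x + 6·x^2 + 11·x^3 + 4·x^4)·Dx^2  (order 2).
h: a_k = -6, -6, -33, -50, -247/2, -1086/5, -4323/10, …
ICs: h(0) = -6, h′(0) = -6.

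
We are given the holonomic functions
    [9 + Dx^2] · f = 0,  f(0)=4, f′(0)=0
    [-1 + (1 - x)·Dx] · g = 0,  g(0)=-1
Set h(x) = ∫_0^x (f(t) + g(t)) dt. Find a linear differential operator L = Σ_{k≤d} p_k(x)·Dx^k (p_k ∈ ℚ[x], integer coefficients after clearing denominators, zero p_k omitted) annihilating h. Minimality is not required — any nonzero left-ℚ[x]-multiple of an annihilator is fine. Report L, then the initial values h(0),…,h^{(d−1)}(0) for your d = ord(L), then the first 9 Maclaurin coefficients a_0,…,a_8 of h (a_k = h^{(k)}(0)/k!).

f: a_k = 4, 0, -18, 0, 27/2, 0, -81/20, 0, 729/1120, …
g: a_k = -1, -1, -1, -1, -1, -1, -1, -1, -1, …
L₀ := lclm(L_f,L_g); ord L₀ ≤ 2+1.
∫: right-multiply L₀ by Dx.
L = (-135 + 162·x - 81·x^2)·Dx + (99 - 261·x + 243·x^2 - 81·x^3)·Dx^2 + (-15 + 18·x - 9·x^2)·Dx^3 + (11 - 29·x + 27·x^2 - 9·x^3)·Dx^4  (order 4).
h: a_k = 0, 3, -1/2, -19/3, -1/4, 5/2, -1/6, -101/140, -1/8, …
ICs: h(0) = 0, h′(0) = 3, h′′(0) = -1, h′′′(0) = -38.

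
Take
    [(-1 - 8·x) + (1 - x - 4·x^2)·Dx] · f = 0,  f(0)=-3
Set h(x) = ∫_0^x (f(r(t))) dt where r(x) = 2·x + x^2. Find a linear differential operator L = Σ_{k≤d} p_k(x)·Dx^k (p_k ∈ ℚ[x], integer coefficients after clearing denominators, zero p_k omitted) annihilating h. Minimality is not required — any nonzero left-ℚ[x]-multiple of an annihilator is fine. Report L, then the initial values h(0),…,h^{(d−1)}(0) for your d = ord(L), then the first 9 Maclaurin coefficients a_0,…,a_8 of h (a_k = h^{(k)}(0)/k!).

f: a_k = -3, -3, -15, -27, -87, -195, -543, -1323, -3495, …
Substitute x→r, Dx→(1/r')Dx; clear ⇒ L₀.
h=∫₀ˣh₀: take L = L₀·Dx.
L = (2 + 34·x + 48·x^2 + 16·x^3)·Dx + (-1 + 2·x + 17·x^2 + 16·x^3 + 4·x^4)·Dx^2  (order 2).
h: a_k = 0, -3, -3, -21, -69, -1731/5, -1531, -52467/7, -36237, …
ICs: h(0) = 0, h′(0) = -3.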